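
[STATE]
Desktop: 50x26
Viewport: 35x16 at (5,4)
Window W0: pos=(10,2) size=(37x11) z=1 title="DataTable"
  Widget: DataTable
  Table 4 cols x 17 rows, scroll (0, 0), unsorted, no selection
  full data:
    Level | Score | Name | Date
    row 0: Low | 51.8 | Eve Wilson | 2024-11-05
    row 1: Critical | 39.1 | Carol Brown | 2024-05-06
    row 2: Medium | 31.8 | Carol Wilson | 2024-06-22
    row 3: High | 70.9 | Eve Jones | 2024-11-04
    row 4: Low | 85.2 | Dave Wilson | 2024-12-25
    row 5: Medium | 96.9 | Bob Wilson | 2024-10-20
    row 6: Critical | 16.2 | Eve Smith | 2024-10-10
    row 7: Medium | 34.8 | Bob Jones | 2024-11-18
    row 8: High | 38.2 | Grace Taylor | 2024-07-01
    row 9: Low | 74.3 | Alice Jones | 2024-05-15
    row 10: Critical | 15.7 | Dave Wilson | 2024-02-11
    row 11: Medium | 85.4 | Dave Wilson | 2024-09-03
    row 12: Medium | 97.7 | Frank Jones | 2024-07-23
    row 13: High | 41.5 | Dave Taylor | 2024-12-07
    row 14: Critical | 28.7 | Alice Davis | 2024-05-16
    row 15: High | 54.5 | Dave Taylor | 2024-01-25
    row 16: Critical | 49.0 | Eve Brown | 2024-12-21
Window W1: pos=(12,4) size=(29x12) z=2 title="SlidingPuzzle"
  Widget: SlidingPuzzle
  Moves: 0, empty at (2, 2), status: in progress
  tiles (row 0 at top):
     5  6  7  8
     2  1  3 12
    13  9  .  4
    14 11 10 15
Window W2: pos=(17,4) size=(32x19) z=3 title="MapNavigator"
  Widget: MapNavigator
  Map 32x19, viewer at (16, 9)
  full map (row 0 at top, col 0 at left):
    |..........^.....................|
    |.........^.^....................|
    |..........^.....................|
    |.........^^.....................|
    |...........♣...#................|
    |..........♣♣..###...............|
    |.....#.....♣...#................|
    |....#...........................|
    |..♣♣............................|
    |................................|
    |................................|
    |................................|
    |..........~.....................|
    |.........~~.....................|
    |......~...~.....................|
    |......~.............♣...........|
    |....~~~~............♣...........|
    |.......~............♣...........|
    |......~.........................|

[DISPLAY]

     ┠─┏━━━━┏━━━━━━━━━━━━━━━━━━━━━━
     ┃L┃ Sli┃ MapNavigator         
     ┃─┠────┠──────────────────────
     ┃L┃┌───┃.........^............
     ┃C┃│  5┃........^^............
     ┃M┃├───┃..........♣...#.......
     ┃H┃│  2┃.........♣♣..###......
     ┃L┃├───┃....#.....♣...#.......
     ┗━┃│ 13┃...#..................
       ┃├───┃.♣♣...................
       ┃│ 14┃...............@......
       ┗━━━━┃......................
            ┃......................
            ┃.........~............
            ┃........~~............
            ┃.....~...~............


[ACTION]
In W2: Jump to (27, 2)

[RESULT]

     ┠─┏━━━━┏━━━━━━━━━━━━━━━━━━━━━━
     ┃L┃ Sli┃ MapNavigator         
     ┃─┠────┠──────────────────────
     ┃L┃┌───┃                      
     ┃C┃│  5┃                      
     ┃M┃├───┃                      
     ┃H┃│  2┃                      
     ┃L┃├───┃                      
     ┗━┃│ 13┃....................  
       ┃├───┃....................  
       ┃│ 14┃...............@....  
       ┗━━━━┃....................  
            ┃...#................  
            ┃..###...............  
            ┃...#................  
            ┃....................  


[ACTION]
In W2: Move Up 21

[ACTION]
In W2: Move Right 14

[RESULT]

     ┠─┏━━━━┏━━━━━━━━━━━━━━━━━━━━━━
     ┃L┃ Sli┃ MapNavigator         
     ┃─┠────┠──────────────────────
     ┃L┃┌───┃                      
     ┃C┃│  5┃                      
     ┃M┃├───┃                      
     ┃H┃│  2┃                      
     ┃L┃├───┃                      
     ┗━┃│ 13┃                      
       ┃├───┃                      
       ┃│ 14┃...............@      
       ┗━━━━┃................      
            ┃................      
            ┃................      
            ┃................      
            ┃#...............      


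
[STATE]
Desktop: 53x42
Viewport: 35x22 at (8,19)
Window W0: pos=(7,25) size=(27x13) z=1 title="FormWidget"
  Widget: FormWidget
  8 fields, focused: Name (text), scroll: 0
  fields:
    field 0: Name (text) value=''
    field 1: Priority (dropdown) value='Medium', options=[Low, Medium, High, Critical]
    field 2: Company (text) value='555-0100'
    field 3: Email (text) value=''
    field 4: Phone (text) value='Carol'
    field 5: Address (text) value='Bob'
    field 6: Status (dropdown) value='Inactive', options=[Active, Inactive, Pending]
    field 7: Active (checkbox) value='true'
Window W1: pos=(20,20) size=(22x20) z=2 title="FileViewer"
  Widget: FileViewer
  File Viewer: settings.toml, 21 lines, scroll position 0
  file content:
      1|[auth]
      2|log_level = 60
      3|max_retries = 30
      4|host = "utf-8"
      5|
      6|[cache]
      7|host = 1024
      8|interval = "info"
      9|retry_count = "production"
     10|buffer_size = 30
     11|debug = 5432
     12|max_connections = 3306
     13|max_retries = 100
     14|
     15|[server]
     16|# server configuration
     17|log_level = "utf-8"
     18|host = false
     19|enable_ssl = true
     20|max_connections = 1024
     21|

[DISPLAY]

                                   
            ┏━━━━━━━━━━━━━━━━━━━━┓ 
            ┃ FileViewer         ┃ 
            ┠────────────────────┨ 
            ┃[auth]             ▲┃ 
            ┃log_level = 60     █┃ 
━━━━━━━━━━━━┃max_retries = 30   ░┃ 
 FormWidget ┃host = "utf-8"     ░┃ 
────────────┃                   ░┃ 
> Name:     ┃[cache]            ░┃ 
  Priority: ┃host = 1024        ░┃ 
  Company:  ┃interval = "info"  ░┃ 
  Email:    ┃retry_count = "prod░┃ 
  Phone:    ┃buffer_size = 30   ░┃ 
  Address:  ┃debug = 5432       ░┃ 
  Status:   ┃max_connections = 3░┃ 
  Active:   ┃max_retries = 100  ░┃ 
            ┃                   ░┃ 
━━━━━━━━━━━━┃[server]           ░┃ 
            ┃# server configurat▼┃ 
            ┗━━━━━━━━━━━━━━━━━━━━┛ 
                                   


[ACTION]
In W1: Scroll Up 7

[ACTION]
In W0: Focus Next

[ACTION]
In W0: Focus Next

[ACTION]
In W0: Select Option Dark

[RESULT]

                                   
            ┏━━━━━━━━━━━━━━━━━━━━┓ 
            ┃ FileViewer         ┃ 
            ┠────────────────────┨ 
            ┃[auth]             ▲┃ 
            ┃log_level = 60     █┃ 
━━━━━━━━━━━━┃max_retries = 30   ░┃ 
 FormWidget ┃host = "utf-8"     ░┃ 
────────────┃                   ░┃ 
  Name:     ┃[cache]            ░┃ 
  Priority: ┃host = 1024        ░┃ 
> Company:  ┃interval = "info"  ░┃ 
  Email:    ┃retry_count = "prod░┃ 
  Phone:    ┃buffer_size = 30   ░┃ 
  Address:  ┃debug = 5432       ░┃ 
  Status:   ┃max_connections = 3░┃ 
  Active:   ┃max_retries = 100  ░┃ 
            ┃                   ░┃ 
━━━━━━━━━━━━┃[server]           ░┃ 
            ┃# server configurat▼┃ 
            ┗━━━━━━━━━━━━━━━━━━━━┛ 
                                   


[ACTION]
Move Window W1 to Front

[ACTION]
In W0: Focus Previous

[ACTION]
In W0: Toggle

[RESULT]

                                   
            ┏━━━━━━━━━━━━━━━━━━━━┓ 
            ┃ FileViewer         ┃ 
            ┠────────────────────┨ 
            ┃[auth]             ▲┃ 
            ┃log_level = 60     █┃ 
━━━━━━━━━━━━┃max_retries = 30   ░┃ 
 FormWidget ┃host = "utf-8"     ░┃ 
────────────┃                   ░┃ 
  Name:     ┃[cache]            ░┃ 
> Priority: ┃host = 1024        ░┃ 
  Company:  ┃interval = "info"  ░┃ 
  Email:    ┃retry_count = "prod░┃ 
  Phone:    ┃buffer_size = 30   ░┃ 
  Address:  ┃debug = 5432       ░┃ 
  Status:   ┃max_connections = 3░┃ 
  Active:   ┃max_retries = 100  ░┃ 
            ┃                   ░┃ 
━━━━━━━━━━━━┃[server]           ░┃ 
            ┃# server configurat▼┃ 
            ┗━━━━━━━━━━━━━━━━━━━━┛ 
                                   


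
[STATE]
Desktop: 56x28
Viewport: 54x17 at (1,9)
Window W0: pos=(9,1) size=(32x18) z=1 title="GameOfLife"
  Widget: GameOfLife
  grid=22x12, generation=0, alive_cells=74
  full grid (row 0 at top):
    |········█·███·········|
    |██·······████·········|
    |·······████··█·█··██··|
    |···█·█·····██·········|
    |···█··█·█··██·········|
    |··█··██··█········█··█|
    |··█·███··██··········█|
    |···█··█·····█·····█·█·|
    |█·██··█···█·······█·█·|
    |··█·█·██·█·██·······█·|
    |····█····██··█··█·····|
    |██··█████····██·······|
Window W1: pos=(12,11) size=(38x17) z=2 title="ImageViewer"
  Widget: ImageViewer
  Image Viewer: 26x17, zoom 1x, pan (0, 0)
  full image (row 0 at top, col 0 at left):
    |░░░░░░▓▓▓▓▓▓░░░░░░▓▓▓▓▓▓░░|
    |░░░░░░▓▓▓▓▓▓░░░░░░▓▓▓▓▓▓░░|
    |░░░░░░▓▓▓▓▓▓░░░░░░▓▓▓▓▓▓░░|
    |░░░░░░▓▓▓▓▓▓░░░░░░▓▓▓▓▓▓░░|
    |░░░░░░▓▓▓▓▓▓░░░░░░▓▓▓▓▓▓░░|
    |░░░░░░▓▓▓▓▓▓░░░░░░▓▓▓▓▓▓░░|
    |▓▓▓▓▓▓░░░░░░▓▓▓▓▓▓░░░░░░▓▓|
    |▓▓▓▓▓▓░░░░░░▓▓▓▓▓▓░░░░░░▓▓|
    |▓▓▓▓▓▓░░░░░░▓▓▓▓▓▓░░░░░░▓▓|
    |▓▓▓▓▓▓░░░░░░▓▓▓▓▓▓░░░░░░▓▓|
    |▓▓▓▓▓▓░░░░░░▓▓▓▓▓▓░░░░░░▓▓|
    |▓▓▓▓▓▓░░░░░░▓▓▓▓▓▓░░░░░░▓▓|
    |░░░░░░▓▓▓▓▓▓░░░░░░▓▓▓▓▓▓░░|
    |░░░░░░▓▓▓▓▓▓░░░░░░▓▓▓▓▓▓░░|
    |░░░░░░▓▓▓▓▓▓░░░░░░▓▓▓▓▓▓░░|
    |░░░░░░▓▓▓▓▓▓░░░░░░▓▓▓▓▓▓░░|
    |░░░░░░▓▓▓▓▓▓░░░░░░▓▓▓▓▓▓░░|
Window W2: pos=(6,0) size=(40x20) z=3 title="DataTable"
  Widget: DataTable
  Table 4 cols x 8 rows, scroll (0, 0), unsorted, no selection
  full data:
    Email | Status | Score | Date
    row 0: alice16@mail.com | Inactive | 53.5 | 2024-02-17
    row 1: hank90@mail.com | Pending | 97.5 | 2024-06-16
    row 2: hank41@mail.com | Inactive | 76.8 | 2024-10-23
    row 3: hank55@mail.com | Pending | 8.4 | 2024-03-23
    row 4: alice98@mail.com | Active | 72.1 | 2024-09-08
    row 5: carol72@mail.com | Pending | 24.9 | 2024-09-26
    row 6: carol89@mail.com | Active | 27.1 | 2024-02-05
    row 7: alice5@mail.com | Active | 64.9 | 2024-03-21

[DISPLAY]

     ┃alice98@mail.com│Active  │72.1 │2024-0┃         
     ┃carol72@mail.com│Pending │24.9 │2024-0┃         
     ┃carol89@mail.com│Active  │27.1 │2024-0┃━━━┓     
     ┃alice5@mail.com │Active  │64.9 │2024-0┃   ┃     
     ┃                                      ┃───┨     
     ┃                                      ┃   ┃     
     ┃                                      ┃   ┃     
     ┃                                      ┃   ┃     
     ┃                                      ┃   ┃     
     ┃                                      ┃   ┃     
     ┗━━━━━━━━━━━━━━━━━━━━━━━━━━━━━━━━━━━━━━┛   ┃     
           ┃▓▓▓▓▓▓░░░░░░▓▓▓▓▓▓░░░░░░▓▓          ┃     
           ┃▓▓▓▓▓▓░░░░░░▓▓▓▓▓▓░░░░░░▓▓          ┃     
           ┃▓▓▓▓▓▓░░░░░░▓▓▓▓▓▓░░░░░░▓▓          ┃     
           ┃▓▓▓▓▓▓░░░░░░▓▓▓▓▓▓░░░░░░▓▓          ┃     
           ┃▓▓▓▓▓▓░░░░░░▓▓▓▓▓▓░░░░░░▓▓          ┃     
           ┃▓▓▓▓▓▓░░░░░░▓▓▓▓▓▓░░░░░░▓▓          ┃     


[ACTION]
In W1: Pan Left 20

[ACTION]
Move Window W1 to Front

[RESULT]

     ┃alice98@mail.com│Active  │72.1 │2024-0┃         
     ┃carol72@mail.com│Pending │24.9 │2024-0┃         
     ┃carol┏━━━━━━━━━━━━━━━━━━━━━━━━━━━━━━━━━━━━┓     
     ┃alice┃ ImageViewer                        ┃     
     ┃     ┠────────────────────────────────────┨     
     ┃     ┃░░░░░░▓▓▓▓▓▓░░░░░░▓▓▓▓▓▓░░          ┃     
     ┃     ┃░░░░░░▓▓▓▓▓▓░░░░░░▓▓▓▓▓▓░░          ┃     
     ┃     ┃░░░░░░▓▓▓▓▓▓░░░░░░▓▓▓▓▓▓░░          ┃     
     ┃     ┃░░░░░░▓▓▓▓▓▓░░░░░░▓▓▓▓▓▓░░          ┃     
     ┃     ┃░░░░░░▓▓▓▓▓▓░░░░░░▓▓▓▓▓▓░░          ┃     
     ┗━━━━━┃░░░░░░▓▓▓▓▓▓░░░░░░▓▓▓▓▓▓░░          ┃     
           ┃▓▓▓▓▓▓░░░░░░▓▓▓▓▓▓░░░░░░▓▓          ┃     
           ┃▓▓▓▓▓▓░░░░░░▓▓▓▓▓▓░░░░░░▓▓          ┃     
           ┃▓▓▓▓▓▓░░░░░░▓▓▓▓▓▓░░░░░░▓▓          ┃     
           ┃▓▓▓▓▓▓░░░░░░▓▓▓▓▓▓░░░░░░▓▓          ┃     
           ┃▓▓▓▓▓▓░░░░░░▓▓▓▓▓▓░░░░░░▓▓          ┃     
           ┃▓▓▓▓▓▓░░░░░░▓▓▓▓▓▓░░░░░░▓▓          ┃     


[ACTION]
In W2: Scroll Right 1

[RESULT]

     ┃lice98@mail.com│Active  │72.1 │2024-09┃         
     ┃arol72@mail.com│Pending │24.9 │2024-09┃         
     ┃arol8┏━━━━━━━━━━━━━━━━━━━━━━━━━━━━━━━━━━━━┓     
     ┃lice5┃ ImageViewer                        ┃     
     ┃     ┠────────────────────────────────────┨     
     ┃     ┃░░░░░░▓▓▓▓▓▓░░░░░░▓▓▓▓▓▓░░          ┃     
     ┃     ┃░░░░░░▓▓▓▓▓▓░░░░░░▓▓▓▓▓▓░░          ┃     
     ┃     ┃░░░░░░▓▓▓▓▓▓░░░░░░▓▓▓▓▓▓░░          ┃     
     ┃     ┃░░░░░░▓▓▓▓▓▓░░░░░░▓▓▓▓▓▓░░          ┃     
     ┃     ┃░░░░░░▓▓▓▓▓▓░░░░░░▓▓▓▓▓▓░░          ┃     
     ┗━━━━━┃░░░░░░▓▓▓▓▓▓░░░░░░▓▓▓▓▓▓░░          ┃     
           ┃▓▓▓▓▓▓░░░░░░▓▓▓▓▓▓░░░░░░▓▓          ┃     
           ┃▓▓▓▓▓▓░░░░░░▓▓▓▓▓▓░░░░░░▓▓          ┃     
           ┃▓▓▓▓▓▓░░░░░░▓▓▓▓▓▓░░░░░░▓▓          ┃     
           ┃▓▓▓▓▓▓░░░░░░▓▓▓▓▓▓░░░░░░▓▓          ┃     
           ┃▓▓▓▓▓▓░░░░░░▓▓▓▓▓▓░░░░░░▓▓          ┃     
           ┃▓▓▓▓▓▓░░░░░░▓▓▓▓▓▓░░░░░░▓▓          ┃     


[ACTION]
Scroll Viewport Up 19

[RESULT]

     ┏━━━━━━━━━━━━━━━━━━━━━━━━━━━━━━━━━━━━━━┓         
     ┃ DataTable                            ┃         
     ┠──────────────────────────────────────┨         
     ┃mail           │Status  │Score│Date   ┃         
     ┃───────────────┼────────┼─────┼───────┃         
     ┃lice16@mail.com│Inactive│53.5 │2024-02┃         
     ┃ank90@mail.com │Pending │97.5 │2024-06┃         
     ┃ank41@mail.com │Inactive│76.8 │2024-10┃         
     ┃ank55@mail.com │Pending │8.4  │2024-03┃         
     ┃lice98@mail.com│Active  │72.1 │2024-09┃         
     ┃arol72@mail.com│Pending │24.9 │2024-09┃         
     ┃arol8┏━━━━━━━━━━━━━━━━━━━━━━━━━━━━━━━━━━━━┓     
     ┃lice5┃ ImageViewer                        ┃     
     ┃     ┠────────────────────────────────────┨     
     ┃     ┃░░░░░░▓▓▓▓▓▓░░░░░░▓▓▓▓▓▓░░          ┃     
     ┃     ┃░░░░░░▓▓▓▓▓▓░░░░░░▓▓▓▓▓▓░░          ┃     
     ┃     ┃░░░░░░▓▓▓▓▓▓░░░░░░▓▓▓▓▓▓░░          ┃     


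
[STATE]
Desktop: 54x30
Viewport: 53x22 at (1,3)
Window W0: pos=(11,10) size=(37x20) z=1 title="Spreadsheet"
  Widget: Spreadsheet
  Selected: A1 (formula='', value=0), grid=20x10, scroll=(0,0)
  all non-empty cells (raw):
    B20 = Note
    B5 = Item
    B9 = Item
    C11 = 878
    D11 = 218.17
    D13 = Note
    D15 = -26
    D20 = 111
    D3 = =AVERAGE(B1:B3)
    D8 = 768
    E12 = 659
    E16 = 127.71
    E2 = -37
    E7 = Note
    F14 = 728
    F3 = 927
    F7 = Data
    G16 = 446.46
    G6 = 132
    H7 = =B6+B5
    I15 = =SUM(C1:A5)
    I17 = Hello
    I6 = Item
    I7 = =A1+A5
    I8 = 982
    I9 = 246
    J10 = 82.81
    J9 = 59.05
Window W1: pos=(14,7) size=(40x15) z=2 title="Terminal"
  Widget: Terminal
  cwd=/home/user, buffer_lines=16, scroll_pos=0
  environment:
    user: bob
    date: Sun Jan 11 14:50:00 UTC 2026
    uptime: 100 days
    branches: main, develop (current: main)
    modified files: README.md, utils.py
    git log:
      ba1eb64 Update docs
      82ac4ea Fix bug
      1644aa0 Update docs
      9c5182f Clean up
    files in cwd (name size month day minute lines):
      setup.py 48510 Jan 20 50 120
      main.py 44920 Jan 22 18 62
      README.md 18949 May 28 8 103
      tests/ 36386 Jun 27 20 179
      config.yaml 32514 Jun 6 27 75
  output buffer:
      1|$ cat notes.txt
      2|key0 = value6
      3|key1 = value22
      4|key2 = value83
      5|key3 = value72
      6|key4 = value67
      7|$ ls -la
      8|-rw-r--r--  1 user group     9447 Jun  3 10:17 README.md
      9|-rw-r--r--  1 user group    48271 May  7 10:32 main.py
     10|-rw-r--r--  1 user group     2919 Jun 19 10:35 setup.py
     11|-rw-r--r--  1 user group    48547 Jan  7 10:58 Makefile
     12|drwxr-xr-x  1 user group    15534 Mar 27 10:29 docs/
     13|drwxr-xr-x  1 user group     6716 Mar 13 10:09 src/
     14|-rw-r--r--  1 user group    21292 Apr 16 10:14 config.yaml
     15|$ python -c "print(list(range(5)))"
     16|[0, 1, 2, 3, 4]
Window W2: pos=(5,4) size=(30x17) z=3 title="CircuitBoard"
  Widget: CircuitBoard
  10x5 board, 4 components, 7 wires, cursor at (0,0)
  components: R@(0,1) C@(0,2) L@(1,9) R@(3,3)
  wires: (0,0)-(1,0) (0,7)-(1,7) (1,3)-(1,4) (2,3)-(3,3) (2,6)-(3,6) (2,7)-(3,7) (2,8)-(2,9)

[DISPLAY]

                                                     
    ┏━━━━━━━━━━━━━━━━━━━━━━━━━━━━┓                   
    ┃ CircuitBoard               ┃                   
    ┠────────────────────────────┨                   
    ┃   0 1 2 3 4 5 6 7 8 9      ┃━━━━━━━━━━━━━━━━━━┓
    ┃0  [.]  R   C               ┃                  ┃
    ┃    │                       ┃──────────────────┨
    ┃1   ·           · ─ ·       ┃                  ┃
    ┃                            ┃                  ┃
    ┃2               ·           ┃                  ┃
    ┃                │           ┃                  ┃
    ┃3               R           ┃                  ┃
    ┃                            ┃                  ┃
    ┃4                           ┃                  ┃
    ┃Cursor: (0,0)               ┃roup     9447 Jun ┃
    ┃                            ┃roup    48271 May ┃
    ┃                            ┃roup     2919 Jun ┃
    ┗━━━━━━━━━━━━━━━━━━━━━━━━━━━━┛roup    48547 Jan ┃
          ┃  ┗━━━━━━━━━━━━━━━━━━━━━━━━━━━━━━━━━━━━━━┛
          ┃  7        0       0       0       ┃      
          ┃  8        0       0       0     76┃      
          ┃  9        0Item           0       ┃      


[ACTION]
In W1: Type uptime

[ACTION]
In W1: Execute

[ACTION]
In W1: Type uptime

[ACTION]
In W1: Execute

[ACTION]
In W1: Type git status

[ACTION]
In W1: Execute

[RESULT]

                                                     
    ┏━━━━━━━━━━━━━━━━━━━━━━━━━━━━┓                   
    ┃ CircuitBoard               ┃                   
    ┠────────────────────────────┨                   
    ┃   0 1 2 3 4 5 6 7 8 9      ┃━━━━━━━━━━━━━━━━━━┓
    ┃0  [.]  R   C               ┃                  ┃
    ┃    │                       ┃──────────────────┨
    ┃1   ·           · ─ ·       ┃                  ┃
    ┃                            ┃                  ┃
    ┃2               ·           ┃                  ┃
    ┃                │           ┃                  ┃
    ┃3               R           ┃                  ┃
    ┃                            ┃                  ┃
    ┃4                           ┃or commit:        ┃
    ┃Cursor: (0,0)               ┃                  ┃
    ┃                            ┃README.md         ┃
    ┃                            ┃utils.py          ┃
    ┗━━━━━━━━━━━━━━━━━━━━━━━━━━━━┛                  ┃
          ┃  ┗━━━━━━━━━━━━━━━━━━━━━━━━━━━━━━━━━━━━━━┛
          ┃  7        0       0       0       ┃      
          ┃  8        0       0       0     76┃      
          ┃  9        0Item           0       ┃      


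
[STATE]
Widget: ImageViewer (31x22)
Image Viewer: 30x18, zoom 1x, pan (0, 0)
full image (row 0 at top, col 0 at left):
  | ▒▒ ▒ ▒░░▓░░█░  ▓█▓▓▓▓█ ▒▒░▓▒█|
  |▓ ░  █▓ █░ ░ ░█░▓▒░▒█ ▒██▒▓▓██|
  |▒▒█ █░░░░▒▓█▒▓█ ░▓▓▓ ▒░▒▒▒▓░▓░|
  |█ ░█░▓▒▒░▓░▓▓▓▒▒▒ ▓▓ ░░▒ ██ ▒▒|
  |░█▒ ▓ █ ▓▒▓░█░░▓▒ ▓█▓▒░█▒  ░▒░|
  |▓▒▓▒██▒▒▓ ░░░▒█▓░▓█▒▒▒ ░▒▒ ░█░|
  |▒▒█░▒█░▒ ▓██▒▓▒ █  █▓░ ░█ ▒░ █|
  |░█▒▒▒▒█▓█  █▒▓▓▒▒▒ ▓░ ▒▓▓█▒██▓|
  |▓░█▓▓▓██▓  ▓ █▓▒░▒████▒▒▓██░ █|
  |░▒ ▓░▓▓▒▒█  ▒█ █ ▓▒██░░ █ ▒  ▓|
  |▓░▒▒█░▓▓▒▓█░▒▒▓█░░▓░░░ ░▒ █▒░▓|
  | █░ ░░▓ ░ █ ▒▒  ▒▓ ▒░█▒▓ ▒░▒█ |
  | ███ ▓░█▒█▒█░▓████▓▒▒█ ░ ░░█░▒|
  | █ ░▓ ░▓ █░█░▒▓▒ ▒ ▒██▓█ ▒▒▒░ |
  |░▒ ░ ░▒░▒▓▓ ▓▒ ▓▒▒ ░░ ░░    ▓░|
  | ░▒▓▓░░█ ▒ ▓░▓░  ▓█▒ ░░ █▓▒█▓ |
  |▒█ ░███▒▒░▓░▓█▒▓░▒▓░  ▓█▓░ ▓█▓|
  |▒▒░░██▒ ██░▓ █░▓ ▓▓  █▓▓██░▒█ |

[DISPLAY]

 ▒▒ ▒ ▒░░▓░░█░  ▓█▓▓▓▓█ ▒▒░▓▒█ 
▓ ░  █▓ █░ ░ ░█░▓▒░▒█ ▒██▒▓▓██ 
▒▒█ █░░░░▒▓█▒▓█ ░▓▓▓ ▒░▒▒▒▓░▓░ 
█ ░█░▓▒▒░▓░▓▓▓▒▒▒ ▓▓ ░░▒ ██ ▒▒ 
░█▒ ▓ █ ▓▒▓░█░░▓▒ ▓█▓▒░█▒  ░▒░ 
▓▒▓▒██▒▒▓ ░░░▒█▓░▓█▒▒▒ ░▒▒ ░█░ 
▒▒█░▒█░▒ ▓██▒▓▒ █  █▓░ ░█ ▒░ █ 
░█▒▒▒▒█▓█  █▒▓▓▒▒▒ ▓░ ▒▓▓█▒██▓ 
▓░█▓▓▓██▓  ▓ █▓▒░▒████▒▒▓██░ █ 
░▒ ▓░▓▓▒▒█  ▒█ █ ▓▒██░░ █ ▒  ▓ 
▓░▒▒█░▓▓▒▓█░▒▒▓█░░▓░░░ ░▒ █▒░▓ 
 █░ ░░▓ ░ █ ▒▒  ▒▓ ▒░█▒▓ ▒░▒█  
 ███ ▓░█▒█▒█░▓████▓▒▒█ ░ ░░█░▒ 
 █ ░▓ ░▓ █░█░▒▓▒ ▒ ▒██▓█ ▒▒▒░  
░▒ ░ ░▒░▒▓▓ ▓▒ ▓▒▒ ░░ ░░    ▓░ 
 ░▒▓▓░░█ ▒ ▓░▓░  ▓█▒ ░░ █▓▒█▓  
▒█ ░███▒▒░▓░▓█▒▓░▒▓░  ▓█▓░ ▓█▓ 
▒▒░░██▒ ██░▓ █░▓ ▓▓  █▓▓██░▒█  
                               
                               
                               
                               


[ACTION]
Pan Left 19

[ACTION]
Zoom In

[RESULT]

  ▒▒▒▒  ▒▒  ▒▒░░░░▓▓░░░░██░░   
  ▒▒▒▒  ▒▒  ▒▒░░░░▓▓░░░░██░░   
▓▓  ░░    ██▓▓  ██░░  ░░  ░░██░
▓▓  ░░    ██▓▓  ██░░  ░░  ░░██░
▒▒▒▒██  ██░░░░░░░░▒▒▓▓██▒▒▓▓██ 
▒▒▒▒██  ██░░░░░░░░▒▒▓▓██▒▒▓▓██ 
██  ░░██░░▓▓▒▒▒▒░░▓▓░░▓▓▓▓▓▓▒▒▒
██  ░░██░░▓▓▒▒▒▒░░▓▓░░▓▓▓▓▓▓▒▒▒
░░██▒▒  ▓▓  ██  ▓▓▒▒▓▓░░██░░░░▓
░░██▒▒  ▓▓  ██  ▓▓▒▒▓▓░░██░░░░▓
▓▓▒▒▓▓▒▒████▒▒▒▒▓▓  ░░░░░░▒▒██▓
▓▓▒▒▓▓▒▒████▒▒▒▒▓▓  ░░░░░░▒▒██▓
▒▒▒▒██░░▒▒██░░▒▒  ▓▓████▒▒▓▓▒▒ 
▒▒▒▒██░░▒▒██░░▒▒  ▓▓████▒▒▓▓▒▒ 
░░██▒▒▒▒▒▒▒▒██▓▓██    ██▒▒▓▓▓▓▒
░░██▒▒▒▒▒▒▒▒██▓▓██    ██▒▒▓▓▓▓▒
▓▓░░██▓▓▓▓▓▓████▓▓    ▓▓  ██▓▓▒
▓▓░░██▓▓▓▓▓▓████▓▓    ▓▓  ██▓▓▒
░░▒▒  ▓▓░░▓▓▓▓▒▒▒▒██    ▒▒██  █
░░▒▒  ▓▓░░▓▓▓▓▒▒▒▒██    ▒▒██  █
▓▓░░▒▒▒▒██░░▓▓▓▓▒▒▓▓██░░▒▒▒▒▓▓█
▓▓░░▒▒▒▒██░░▓▓▓▓▒▒▓▓██░░▒▒▒▒▓▓█


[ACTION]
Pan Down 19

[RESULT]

░░▒▒  ▓▓░░▓▓▓▓▒▒▒▒██    ▒▒██  █
▓▓░░▒▒▒▒██░░▓▓▓▓▒▒▓▓██░░▒▒▒▒▓▓█
▓▓░░▒▒▒▒██░░▓▓▓▓▒▒▓▓██░░▒▒▒▒▓▓█
  ██░░  ░░░░▓▓  ░░  ██  ▒▒▒▒   
  ██░░  ░░░░▓▓  ░░  ██  ▒▒▒▒   
  ██████  ▓▓░░██▒▒██▒▒██░░▓▓███
  ██████  ▓▓░░██▒▒██▒▒██░░▓▓███
  ██  ░░▓▓  ░░▓▓  ██░░██░░▒▒▓▓▒
  ██  ░░▓▓  ░░▓▓  ██░░██░░▒▒▓▓▒
░░▒▒  ░░  ░░▒▒░░▒▒▓▓▓▓  ▓▓▒▒  ▓
░░▒▒  ░░  ░░▒▒░░▒▒▓▓▓▓  ▓▓▒▒  ▓
  ░░▒▒▓▓▓▓░░░░██  ▒▒  ▓▓░░▓▓░░ 
  ░░▒▒▓▓▓▓░░░░██  ▒▒  ▓▓░░▓▓░░ 
▒▒██  ░░██████▒▒▒▒░░▓▓░░▓▓██▒▒▓
▒▒██  ░░██████▒▒▒▒░░▓▓░░▓▓██▒▒▓
▒▒▒▒░░░░████▒▒  ████░░▓▓  ██░░▓
▒▒▒▒░░░░████▒▒  ████░░▓▓  ██░░▓
                               
                               
                               
                               
                               


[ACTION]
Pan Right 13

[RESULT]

▓▒▒▒▒██    ▒▒██  ██  ▓▓▒▒████░░
▓▓▓▒▒▓▓██░░▒▒▒▒▓▓██░░░░▓▓░░░░░░
▓▓▓▒▒▓▓██░░▒▒▒▒▓▓██░░░░▓▓░░░░░░
▓  ░░  ██  ▒▒▒▒    ▒▒▓▓  ▒▒░░██
▓  ░░  ██  ▒▒▒▒    ▒▒▓▓  ▒▒░░██
░██▒▒██▒▒██░░▓▓████████▓▓▒▒▒▒██
░██▒▒██▒▒██░░▓▓████████▓▓▒▒▒▒██
░▓▓  ██░░██░░▒▒▓▓▒▒  ▒▒  ▒▒████
░▓▓  ██░░██░░▒▒▓▓▒▒  ▒▒  ▒▒████
▒░░▒▒▓▓▓▓  ▓▓▒▒  ▓▓▒▒▒▒  ░░░░  
▒░░▒▒▓▓▓▓  ▓▓▒▒  ▓▓▒▒▒▒  ░░░░  
░██  ▒▒  ▓▓░░▓▓░░    ▓▓██▒▒  ░░
░██  ▒▒  ▓▓░░▓▓░░    ▓▓██▒▒  ░░
█▒▒▒▒░░▓▓░░▓▓██▒▒▓▓░░▒▒▓▓░░    
█▒▒▒▒░░▓▓░░▓▓██▒▒▓▓░░▒▒▓▓░░    
▒  ████░░▓▓  ██░░▓▓  ▓▓▓▓    ██
▒  ████░░▓▓  ██░░▓▓  ▓▓▓▓    ██
                               
                               
                               
                               
                               


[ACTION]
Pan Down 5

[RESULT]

░██▒▒██▒▒██░░▓▓████████▓▓▒▒▒▒██
░██▒▒██▒▒██░░▓▓████████▓▓▒▒▒▒██
░▓▓  ██░░██░░▒▒▓▓▒▒  ▒▒  ▒▒████
░▓▓  ██░░██░░▒▒▓▓▒▒  ▒▒  ▒▒████
▒░░▒▒▓▓▓▓  ▓▓▒▒  ▓▓▒▒▒▒  ░░░░  
▒░░▒▒▓▓▓▓  ▓▓▒▒  ▓▓▒▒▒▒  ░░░░  
░██  ▒▒  ▓▓░░▓▓░░    ▓▓██▒▒  ░░
░██  ▒▒  ▓▓░░▓▓░░    ▓▓██▒▒  ░░
█▒▒▒▒░░▓▓░░▓▓██▒▒▓▓░░▒▒▓▓░░    
█▒▒▒▒░░▓▓░░▓▓██▒▒▓▓░░▒▒▓▓░░    
▒  ████░░▓▓  ██░░▓▓  ▓▓▓▓    ██
▒  ████░░▓▓  ██░░▓▓  ▓▓▓▓    ██
                               
                               
                               
                               
                               
                               
                               
                               
                               
                               


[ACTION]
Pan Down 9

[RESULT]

█▒▒▒▒░░▓▓░░▓▓██▒▒▓▓░░▒▒▓▓░░    
▒  ████░░▓▓  ██░░▓▓  ▓▓▓▓    ██
▒  ████░░▓▓  ██░░▓▓  ▓▓▓▓    ██
                               
                               
                               
                               
                               
                               
                               
                               
                               
                               
                               
                               
                               
                               
                               
                               
                               
                               
                               


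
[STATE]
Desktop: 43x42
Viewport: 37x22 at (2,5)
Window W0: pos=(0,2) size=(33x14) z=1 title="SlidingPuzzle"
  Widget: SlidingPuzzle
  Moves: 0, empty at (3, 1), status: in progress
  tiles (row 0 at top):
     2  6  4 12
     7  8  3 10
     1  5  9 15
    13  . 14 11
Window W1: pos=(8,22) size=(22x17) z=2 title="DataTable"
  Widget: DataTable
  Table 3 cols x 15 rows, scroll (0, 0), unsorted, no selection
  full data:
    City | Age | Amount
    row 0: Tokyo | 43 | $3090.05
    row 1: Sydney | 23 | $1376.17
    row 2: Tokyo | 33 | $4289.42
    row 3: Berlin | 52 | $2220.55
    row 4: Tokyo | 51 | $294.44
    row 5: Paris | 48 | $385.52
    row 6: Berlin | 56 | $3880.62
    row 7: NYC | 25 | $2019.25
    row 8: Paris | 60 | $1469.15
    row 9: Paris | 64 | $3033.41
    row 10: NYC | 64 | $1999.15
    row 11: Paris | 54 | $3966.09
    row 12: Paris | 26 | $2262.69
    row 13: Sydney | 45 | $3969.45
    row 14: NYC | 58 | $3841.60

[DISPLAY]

────┬────┬────┬────┐          ┃      
  2 │  6 │  4 │ 12 │          ┃      
────┼────┼────┼────┤          ┃      
  7 │  8 │  3 │ 10 │          ┃      
────┼────┼────┼────┤          ┃      
  1 │  5 │  9 │ 15 │          ┃      
────┼────┼────┼────┤          ┃      
 13 │    │ 14 │ 11 │          ┃      
────┴────┴────┴────┘          ┃      
oves: 0                       ┃      
━━━━━━━━━━━━━━━━━━━━━━━━━━━━━━┛      
                                     
                                     
                                     
                                     
                                     
                                     
      ┏━━━━━━━━━━━━━━━━━━━━┓         
      ┃ DataTable          ┃         
      ┠────────────────────┨         
      ┃City  │Age│Amount   ┃         
      ┃──────┼───┼──────── ┃         


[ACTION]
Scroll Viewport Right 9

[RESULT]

┬────┬────┬────┐          ┃          
│  6 │  4 │ 12 │          ┃          
┼────┼────┼────┤          ┃          
│  8 │  3 │ 10 │          ┃          
┼────┼────┼────┤          ┃          
│  5 │  9 │ 15 │          ┃          
┼────┼────┼────┤          ┃          
│    │ 14 │ 11 │          ┃          
┴────┴────┴────┘          ┃          
: 0                       ┃          
━━━━━━━━━━━━━━━━━━━━━━━━━━┛          
                                     
                                     
                                     
                                     
                                     
                                     
  ┏━━━━━━━━━━━━━━━━━━━━┓             
  ┃ DataTable          ┃             
  ┠────────────────────┨             
  ┃City  │Age│Amount   ┃             
  ┃──────┼───┼──────── ┃             


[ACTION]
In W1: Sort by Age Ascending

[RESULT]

┬────┬────┬────┐          ┃          
│  6 │  4 │ 12 │          ┃          
┼────┼────┼────┤          ┃          
│  8 │  3 │ 10 │          ┃          
┼────┼────┼────┤          ┃          
│  5 │  9 │ 15 │          ┃          
┼────┼────┼────┤          ┃          
│    │ 14 │ 11 │          ┃          
┴────┴────┴────┘          ┃          
: 0                       ┃          
━━━━━━━━━━━━━━━━━━━━━━━━━━┛          
                                     
                                     
                                     
                                     
                                     
                                     
  ┏━━━━━━━━━━━━━━━━━━━━┓             
  ┃ DataTable          ┃             
  ┠────────────────────┨             
  ┃City  │Ag▲│Amount   ┃             
  ┃──────┼───┼──────── ┃             


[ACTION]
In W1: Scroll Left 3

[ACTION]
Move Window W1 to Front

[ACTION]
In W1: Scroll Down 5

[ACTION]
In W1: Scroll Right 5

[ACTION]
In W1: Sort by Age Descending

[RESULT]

┬────┬────┬────┐          ┃          
│  6 │  4 │ 12 │          ┃          
┼────┼────┼────┤          ┃          
│  8 │  3 │ 10 │          ┃          
┼────┼────┼────┤          ┃          
│  5 │  9 │ 15 │          ┃          
┼────┼────┼────┤          ┃          
│    │ 14 │ 11 │          ┃          
┴────┴────┴────┘          ┃          
: 0                       ┃          
━━━━━━━━━━━━━━━━━━━━━━━━━━┛          
                                     
                                     
                                     
                                     
                                     
                                     
  ┏━━━━━━━━━━━━━━━━━━━━┓             
  ┃ DataTable          ┃             
  ┠────────────────────┨             
  ┃City  │Ag▼│Amount   ┃             
  ┃──────┼───┼──────── ┃             
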